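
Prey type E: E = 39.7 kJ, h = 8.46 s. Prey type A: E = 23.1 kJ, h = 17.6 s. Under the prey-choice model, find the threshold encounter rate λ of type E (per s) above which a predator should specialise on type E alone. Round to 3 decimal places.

0.046 per s

The zero-one rule: include type A iff E₂/h₂ > λE₁/(1+λh₁). Equality gives the switch point.
λE₁h₂ = E₂ + λE₂h₁ ⇒ λ = E₂/(E₁h₂ − E₂h₁) = 23.1/(698.7 − 195.4) = 0.0459 per s.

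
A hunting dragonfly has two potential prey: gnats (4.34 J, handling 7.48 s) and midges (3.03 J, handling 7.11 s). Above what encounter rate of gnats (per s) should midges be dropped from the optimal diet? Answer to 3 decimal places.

The zero-one rule: include midges iff E₂/h₂ > λE₁/(1+λh₁). Equality gives the switch point.
λE₁h₂ = E₂ + λE₂h₁ ⇒ λ = E₂/(E₁h₂ − E₂h₁) = 3.03/(30.86 − 22.66) = 0.3698 per s.

0.370 per s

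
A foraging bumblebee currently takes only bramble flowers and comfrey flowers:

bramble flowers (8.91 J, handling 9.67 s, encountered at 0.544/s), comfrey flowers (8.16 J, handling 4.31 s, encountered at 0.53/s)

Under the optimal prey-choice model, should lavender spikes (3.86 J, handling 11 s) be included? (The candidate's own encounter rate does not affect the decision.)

On bramble flowers and comfrey flowers alone, R = ΣλE/(1+Σλh) = 9.172/8.545 = 1.073 J/s.
Profitability of lavender spikes: 3.86/11 = 0.3509 J/s.
0.3509 < 1.073, so adding lavender spikes would lower the average — exclude it.

No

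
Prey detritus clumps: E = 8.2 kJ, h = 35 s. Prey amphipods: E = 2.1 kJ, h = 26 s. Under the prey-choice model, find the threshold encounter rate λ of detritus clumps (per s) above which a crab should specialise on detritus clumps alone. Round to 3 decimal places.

0.015 per s

At the threshold, the rate on detritus clumps alone equals the profitability of amphipods: λ·8.2/(1 + λ·35) = 2.1/26 = 0.08077.
Rearranging, λ(8.2 − 0.08077×35) = 0.08077, so λ = 0.08077/5.373 = 0.01503 per s.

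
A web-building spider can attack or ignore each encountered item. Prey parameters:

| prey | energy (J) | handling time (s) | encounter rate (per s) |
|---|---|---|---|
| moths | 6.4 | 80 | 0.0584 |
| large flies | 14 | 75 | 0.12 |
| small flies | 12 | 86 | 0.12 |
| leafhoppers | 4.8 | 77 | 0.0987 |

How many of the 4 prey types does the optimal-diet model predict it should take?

1

Rank by E/h (J/s): large flies 0.187, small flies 0.14, moths 0.08, leafhoppers 0.0623. Include each in turn until the next type's E/h falls below the running intake rate.
Rate on top 1: 0.168. small flies: 0.14 < 0.168 → exclude; stop.
Optimal diet: large flies — 1 of 4 types.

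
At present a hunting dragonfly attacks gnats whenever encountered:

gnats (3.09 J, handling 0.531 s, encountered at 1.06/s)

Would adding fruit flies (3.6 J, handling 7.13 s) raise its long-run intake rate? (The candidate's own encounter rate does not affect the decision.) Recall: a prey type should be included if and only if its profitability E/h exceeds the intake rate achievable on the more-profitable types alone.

No

Intake rate on the current diet: R = (1.06×3.09) / (1 + 1.06×0.531) = 3.275/1.563 = 2.096 J/s.
fruit flies: E/h = 3.6/7.13 = 0.5049 J/s.
Since 0.5049 < R, time spent handling fruit flies is better spent searching.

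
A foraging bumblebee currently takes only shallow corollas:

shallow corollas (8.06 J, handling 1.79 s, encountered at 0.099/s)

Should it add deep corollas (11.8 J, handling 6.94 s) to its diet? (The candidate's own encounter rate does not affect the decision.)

Yes

Current rate: (0.099×8.06)/(1 + 0.099×1.79) = 0.6778 J/s.
deep corollas: E/h = 11.8/6.94 = 1.7 J/s.
Since 1.7 > R, including deep corollas increases the long-run rate.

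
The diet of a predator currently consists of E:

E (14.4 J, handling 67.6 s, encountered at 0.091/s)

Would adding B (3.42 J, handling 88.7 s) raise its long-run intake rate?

No

Current rate: (0.091×14.4)/(1 + 0.091×67.6) = 0.1832 J/s.
B: E/h = 3.42/88.7 = 0.03856 J/s.
0.03856 < 0.1832, so adding B would lower the average — exclude it.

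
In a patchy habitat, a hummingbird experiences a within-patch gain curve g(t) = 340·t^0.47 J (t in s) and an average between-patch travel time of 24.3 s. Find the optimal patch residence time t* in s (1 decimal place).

21.5 s

Maximise g(t)/(T+t): set derivative to zero → g'(t)(T+t) = g(t).
g'(t) = 0.47·340·t^-0.53. Setting 0.47·340·t^-0.53 = 340·t^0.47/(24.3+t) gives 0.47(24.3+t) = t, so 0.53·t = 0.47×24.3.
t* = 0.47×24.3/0.53 = 21.55 s.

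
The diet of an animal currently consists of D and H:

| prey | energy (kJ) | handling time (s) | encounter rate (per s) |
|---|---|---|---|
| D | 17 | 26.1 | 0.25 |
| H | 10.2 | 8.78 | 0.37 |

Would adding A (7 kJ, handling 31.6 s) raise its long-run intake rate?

No

Intake rate on the current diet: R = (0.25×17 + 0.37×10.2) / (1 + 0.25×26.1 + 0.37×8.78) = 8.024/10.77 = 0.7448 kJ/s.
Profitability of A: 7/31.6 = 0.2215 kJ/s.
Since 0.2215 < R, time spent handling A is better spent searching.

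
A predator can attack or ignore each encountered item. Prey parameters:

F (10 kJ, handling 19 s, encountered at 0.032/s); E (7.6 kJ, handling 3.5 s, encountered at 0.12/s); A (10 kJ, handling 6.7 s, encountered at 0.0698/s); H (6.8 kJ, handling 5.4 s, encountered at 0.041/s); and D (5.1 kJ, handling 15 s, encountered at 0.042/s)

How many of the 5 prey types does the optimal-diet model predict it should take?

Profitabilities (E/h, kJ/s): E 2.17, A 1.49, H 1.26, F 0.526, D 0.34. Add prey in this order while the next type's profitability exceeds the intake rate on those already taken.
Rate on top 1: 0.6423. A: 1.49 > 0.6423 → include.
Rate on top 2: 0.8529. H: 1.26 > 0.8529 → include.
Rate on top 3: 0.8956. F: 0.526 < 0.8956 → exclude; stop.
Optimal diet: E, A, H — 3 of 5 types.

3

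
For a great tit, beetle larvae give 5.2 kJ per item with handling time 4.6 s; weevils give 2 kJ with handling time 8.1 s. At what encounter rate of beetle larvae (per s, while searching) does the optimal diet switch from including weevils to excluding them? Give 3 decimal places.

0.061 per s

At the threshold, the rate on beetle larvae alone equals the profitability of weevils: λ·5.2/(1 + λ·4.6) = 2/8.1 = 0.2469.
Rearranging, λ(5.2 − 0.2469×4.6) = 0.2469, so λ = 0.2469/4.064 = 0.06075 per s.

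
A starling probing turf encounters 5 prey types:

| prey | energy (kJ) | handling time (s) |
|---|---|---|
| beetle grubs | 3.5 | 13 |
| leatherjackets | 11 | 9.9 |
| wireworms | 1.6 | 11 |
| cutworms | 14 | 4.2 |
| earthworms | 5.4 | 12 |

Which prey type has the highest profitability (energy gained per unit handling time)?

cutworms

In descending order of E/h:
cutworms: 14/4.2 = 3.33 kJ/s
leatherjackets: 11/9.9 = 1.11 kJ/s
earthworms: 5.4/12 = 0.45 kJ/s
beetle grubs: 3.5/13 = 0.269 kJ/s
wireworms: 1.6/11 = 0.145 kJ/s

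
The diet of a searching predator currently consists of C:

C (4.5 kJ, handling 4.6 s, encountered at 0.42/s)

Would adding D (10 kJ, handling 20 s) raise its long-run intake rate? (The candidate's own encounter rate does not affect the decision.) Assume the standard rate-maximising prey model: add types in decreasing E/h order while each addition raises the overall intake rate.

No

Intake rate on the current diet: R = (0.42×4.5) / (1 + 0.42×4.6) = 1.89/2.932 = 0.6446 kJ/s.
Profitability of D: 10/20 = 0.5 kJ/s.
0.5 < 0.6446, so adding D would lower the average — exclude it.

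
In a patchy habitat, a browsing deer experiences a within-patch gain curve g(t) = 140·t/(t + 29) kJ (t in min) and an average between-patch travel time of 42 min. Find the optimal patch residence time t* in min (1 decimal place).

Optimal t* satisfies g'(t*) = g(t*)/(T + t*).
g'(t) = 140·29/(t + 29)². Setting 140·29/(t+29)² = 140t/[(t+29)(42+t)] gives 29(42+t) = t(t+29), so t² = 29×42 = 1218.
t* = √1218 = 34.9 min.

34.9 min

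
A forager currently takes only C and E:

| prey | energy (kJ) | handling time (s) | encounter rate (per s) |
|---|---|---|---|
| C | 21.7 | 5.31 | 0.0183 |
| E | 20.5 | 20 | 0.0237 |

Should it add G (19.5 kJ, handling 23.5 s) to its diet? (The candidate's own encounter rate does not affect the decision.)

Yes

Intake rate on the current diet: R = (0.0183×21.7 + 0.0237×20.5) / (1 + 0.0183×5.31 + 0.0237×20) = 0.883/1.571 = 0.562 kJ/s.
Profitability of G: 19.5/23.5 = 0.8298 kJ/s.
0.8298 > 0.562, so adding G raises the average — include it.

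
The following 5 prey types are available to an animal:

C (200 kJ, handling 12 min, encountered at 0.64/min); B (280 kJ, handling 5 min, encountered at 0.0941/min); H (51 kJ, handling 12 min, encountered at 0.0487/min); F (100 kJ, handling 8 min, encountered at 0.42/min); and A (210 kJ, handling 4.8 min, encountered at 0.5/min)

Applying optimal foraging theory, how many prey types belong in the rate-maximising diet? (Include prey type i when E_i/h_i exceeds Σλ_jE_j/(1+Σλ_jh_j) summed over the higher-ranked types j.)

Rank by E/h (kJ/min): B 56, A 43.8, C 16.7, F 12.5, H 4.25. Include each in turn until the next type's E/h falls below the running intake rate.
Rate on top 1: 17.92. A: 43.8 > 17.92 → include.
Rate on top 2: 33.94. C: 16.7 < 33.94 → exclude; stop.
Optimal diet: B, A — 2 of 5 types.

2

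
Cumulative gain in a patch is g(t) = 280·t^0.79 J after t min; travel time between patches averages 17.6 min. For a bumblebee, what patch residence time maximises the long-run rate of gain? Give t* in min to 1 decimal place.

Maximise g(t)/(T+t): set derivative to zero → g'(t)(T+t) = g(t).
g'(t) = 0.79·280·t^-0.21. Setting 0.79·280·t^-0.21 = 280·t^0.79/(17.6+t) gives 0.79(17.6+t) = t, so 0.21·t = 0.79×17.6.
t* = 0.79×17.6/0.21 = 66.21 min.

66.2 min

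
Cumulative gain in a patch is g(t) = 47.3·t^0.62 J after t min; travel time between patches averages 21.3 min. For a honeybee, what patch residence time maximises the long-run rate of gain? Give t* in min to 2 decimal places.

Maximise g(t)/(T+t): set derivative to zero → g'(t)(T+t) = g(t).
g'(t) = 0.62·47.3·t^-0.38. Setting 0.62·47.3·t^-0.38 = 47.3·t^0.62/(21.3+t) gives 0.62(21.3+t) = t, so 0.38·t = 0.62×21.3.
t* = 0.62×21.3/0.38 = 34.75 min.

34.75 min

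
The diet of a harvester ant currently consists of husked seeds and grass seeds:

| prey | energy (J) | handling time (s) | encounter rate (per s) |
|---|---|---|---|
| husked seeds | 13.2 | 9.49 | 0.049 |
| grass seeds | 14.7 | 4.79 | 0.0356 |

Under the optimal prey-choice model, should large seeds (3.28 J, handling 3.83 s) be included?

Intake rate on the current diet: R = (0.049×13.2 + 0.0356×14.7) / (1 + 0.049×9.49 + 0.0356×4.79) = 1.17/1.636 = 0.7154 J/s.
large seeds: E/h = 3.28/3.83 = 0.8564 J/s.
Since 0.8564 > R, including large seeds increases the long-run rate.

Yes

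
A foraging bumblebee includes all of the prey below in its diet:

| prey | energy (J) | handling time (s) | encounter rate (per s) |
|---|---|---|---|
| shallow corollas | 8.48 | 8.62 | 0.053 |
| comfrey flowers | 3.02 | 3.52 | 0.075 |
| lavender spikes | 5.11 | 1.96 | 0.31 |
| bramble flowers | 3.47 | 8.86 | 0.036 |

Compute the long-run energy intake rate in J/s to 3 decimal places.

R = Σλ_iE_i / (1 + Σλ_ih_i)
Numerator: 0.053×8.48 + 0.075×3.02 + 0.31×5.11 + 0.036×3.47 = 2.385
Denominator: 1 + 0.053×8.62 + 0.075×3.52 + 0.31×1.96 + 0.036×8.86 = 2.647
R = 2.385/2.647 = 0.9009 J/s

0.901 J/s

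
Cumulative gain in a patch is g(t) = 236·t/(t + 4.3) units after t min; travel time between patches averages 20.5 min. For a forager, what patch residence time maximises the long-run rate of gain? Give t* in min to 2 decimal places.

9.39 min

Maximise g(t)/(T+t): set derivative to zero → g'(t)(T+t) = g(t).
g'(t) = 236·4.3/(t + 4.3)². Setting 236·4.3/(t+4.3)² = 236t/[(t+4.3)(20.5+t)] gives 4.3(20.5+t) = t(t+4.3), so t² = 4.3×20.5 = 88.15.
t* = √88.15 = 9.389 min.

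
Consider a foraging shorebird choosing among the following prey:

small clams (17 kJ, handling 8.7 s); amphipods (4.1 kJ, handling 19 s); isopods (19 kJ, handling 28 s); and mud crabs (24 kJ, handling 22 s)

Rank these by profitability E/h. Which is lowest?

amphipods

Profitability E/h (kJ/s): small clams = 17/8.7 = 1.95, amphipods = 4.1/19 = 0.216, isopods = 19/28 = 0.679, mud crabs = 24/22 = 1.09.
Ranked: small clams > mud crabs > isopods > amphipods.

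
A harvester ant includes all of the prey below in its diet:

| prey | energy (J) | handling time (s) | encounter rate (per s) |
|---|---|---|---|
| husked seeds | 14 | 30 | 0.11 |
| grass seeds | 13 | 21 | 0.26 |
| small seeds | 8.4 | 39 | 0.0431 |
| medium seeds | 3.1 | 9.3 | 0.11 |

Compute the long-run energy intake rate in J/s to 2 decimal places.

R = Σλ_iE_i / (1 + Σλ_ih_i)
Numerator: 0.11×14 + 0.26×13 + 0.0431×8.4 + 0.11×3.1 = 5.623
Denominator: 1 + 0.11×30 + 0.26×21 + 0.0431×39 + 0.11×9.3 = 12.46
R = 5.623/12.46 = 0.4511 J/s

0.45 J/s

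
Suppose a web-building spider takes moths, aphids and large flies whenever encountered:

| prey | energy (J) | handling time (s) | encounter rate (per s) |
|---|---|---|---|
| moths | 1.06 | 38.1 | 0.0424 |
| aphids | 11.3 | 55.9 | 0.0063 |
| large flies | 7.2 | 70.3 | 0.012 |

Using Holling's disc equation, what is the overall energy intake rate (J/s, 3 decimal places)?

R = Σλ_iE_i / (1 + Σλ_ih_i)
Numerator: 0.0424×1.06 + 0.0063×11.3 + 0.012×7.2 = 0.2025
Denominator: 1 + 0.0424×38.1 + 0.0063×55.9 + 0.012×70.3 = 3.811
R = 0.2025/3.811 = 0.05314 J/s

0.053 J/s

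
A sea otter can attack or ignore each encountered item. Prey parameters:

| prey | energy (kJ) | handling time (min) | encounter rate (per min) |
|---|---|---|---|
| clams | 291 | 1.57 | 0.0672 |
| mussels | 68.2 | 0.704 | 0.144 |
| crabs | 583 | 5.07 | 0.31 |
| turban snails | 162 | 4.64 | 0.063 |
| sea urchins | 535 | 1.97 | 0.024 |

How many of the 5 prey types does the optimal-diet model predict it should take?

4

E/h in descending order: sea urchins 272, clams 185, crabs 115, mussels 96.9, turban snails 34.9 kJ/min. The optimal diet is the largest prefix of this list for which every included type satisfies E_i/h_i > R on the types above it.
Rate on top 1: 12.26. clams: 185 > 12.26 → include.
Rate on top 2: 28.1. crabs: 115 > 28.1 → include.
Rate on top 3: 78.23. mussels: 96.9 > 78.23 → include.
Rate on top 4: 78.89. turban snails: 34.9 < 78.89 → exclude; stop.
Optimal diet: sea urchins, clams, crabs, mussels — 4 of 5 types.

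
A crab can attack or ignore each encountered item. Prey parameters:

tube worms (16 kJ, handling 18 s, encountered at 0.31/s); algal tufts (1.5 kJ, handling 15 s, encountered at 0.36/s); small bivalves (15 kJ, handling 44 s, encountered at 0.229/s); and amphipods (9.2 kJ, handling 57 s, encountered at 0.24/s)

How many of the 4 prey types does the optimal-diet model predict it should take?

Rank by E/h (kJ/s): tube worms 0.889, small bivalves 0.341, amphipods 0.161, algal tufts 0.1. Include each in turn until the next type's E/h falls below the running intake rate.
Rate on top 1: 0.7538. small bivalves: 0.341 < 0.7538 → exclude; stop.
Optimal diet: tube worms — 1 of 4 types.

1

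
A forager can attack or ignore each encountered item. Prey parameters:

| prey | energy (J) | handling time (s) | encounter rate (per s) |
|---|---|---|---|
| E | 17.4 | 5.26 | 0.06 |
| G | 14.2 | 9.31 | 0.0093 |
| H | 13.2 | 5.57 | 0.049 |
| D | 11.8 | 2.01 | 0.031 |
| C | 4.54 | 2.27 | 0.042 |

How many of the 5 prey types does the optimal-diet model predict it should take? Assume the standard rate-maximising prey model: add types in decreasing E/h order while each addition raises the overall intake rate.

Profitabilities (E/h, J/s): D 5.87, E 3.31, H 2.37, C 2, G 1.53. Add prey in this order while the next type's profitability exceeds the intake rate on those already taken.
Rate on top 1: 0.3443. E: 3.31 > 0.3443 → include.
Rate on top 2: 1.023. H: 2.37 > 1.023 → include.
Rate on top 3: 1.246. C: 2 > 1.246 → include.
Rate on top 4: 1.287. G: 1.53 > 1.287 → include.
Optimal diet: D, E, H, C, G — 5 of 5 types.

5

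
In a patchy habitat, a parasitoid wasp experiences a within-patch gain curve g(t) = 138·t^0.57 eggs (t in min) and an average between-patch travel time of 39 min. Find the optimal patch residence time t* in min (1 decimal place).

By the marginal value theorem, leave when the instantaneous gain rate g'(t) equals the habitat-wide average g(t)/(T + t).
g'(t) = 0.57·138·t^-0.43. Setting 0.57·138·t^-0.43 = 138·t^0.57/(39+t) gives 0.57(39+t) = t, so 0.43·t = 0.57×39.
t* = 0.57×39/0.43 = 51.7 min.

51.7 min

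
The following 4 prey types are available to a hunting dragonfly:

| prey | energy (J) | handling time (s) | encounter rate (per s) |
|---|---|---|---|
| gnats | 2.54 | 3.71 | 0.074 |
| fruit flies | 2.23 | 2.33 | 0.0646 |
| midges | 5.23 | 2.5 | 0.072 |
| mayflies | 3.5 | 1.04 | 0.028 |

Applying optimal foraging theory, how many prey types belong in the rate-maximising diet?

4

Profitabilities (E/h, J/s): mayflies 3.37, midges 2.09, fruit flies 0.957, gnats 0.685. Add prey in this order while the next type's profitability exceeds the intake rate on those already taken.
Rate on top 1: 0.09523. midges: 2.09 > 0.09523 → include.
Rate on top 2: 0.3925. fruit flies: 0.957 > 0.3925 → include.
Rate on top 3: 0.455. gnats: 0.685 > 0.455 → include.
Optimal diet: mayflies, midges, fruit flies, gnats — 4 of 4 types.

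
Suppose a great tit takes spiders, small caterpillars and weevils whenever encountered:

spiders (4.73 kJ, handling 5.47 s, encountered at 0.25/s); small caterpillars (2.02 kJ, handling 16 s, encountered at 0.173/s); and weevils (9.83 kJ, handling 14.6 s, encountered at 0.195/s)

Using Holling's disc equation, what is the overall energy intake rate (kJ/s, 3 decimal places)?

R = Σλ_iE_i / (1 + Σλ_ih_i)
Numerator: 0.25×4.73 + 0.173×2.02 + 0.195×9.83 = 3.449
Denominator: 1 + 0.25×5.47 + 0.173×16 + 0.195×14.6 = 7.982
R = 3.449/7.982 = 0.432 kJ/s

0.432 kJ/s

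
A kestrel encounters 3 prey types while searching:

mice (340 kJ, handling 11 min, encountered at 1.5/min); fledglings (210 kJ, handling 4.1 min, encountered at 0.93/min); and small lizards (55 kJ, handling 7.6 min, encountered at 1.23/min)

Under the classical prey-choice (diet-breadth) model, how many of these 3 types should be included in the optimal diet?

1

E/h in descending order: fledglings 51.2, mice 30.9, small lizards 7.24 kJ/min. The optimal diet is the largest prefix of this list for which every included type satisfies E_i/h_i > R on the types above it.
Rate on top 1: 40.58. mice: 30.9 < 40.58 → exclude; stop.
Optimal diet: fledglings — 1 of 3 types.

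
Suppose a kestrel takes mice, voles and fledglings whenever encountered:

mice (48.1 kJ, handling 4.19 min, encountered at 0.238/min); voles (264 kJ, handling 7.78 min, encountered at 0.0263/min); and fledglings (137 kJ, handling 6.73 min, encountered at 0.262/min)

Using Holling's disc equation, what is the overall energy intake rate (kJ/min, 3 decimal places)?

Energy encountered per unit search time: 0.238×48.1 + 0.0263×264 + 0.262×137 = 54.28 kJ/min.
Handling time per unit search time: 0.238×4.19 + 0.0263×7.78 + 0.262×6.73 = 2.965.
Rate = 54.28/(1 + 2.965) = 13.69 kJ/min.

13.691 kJ/min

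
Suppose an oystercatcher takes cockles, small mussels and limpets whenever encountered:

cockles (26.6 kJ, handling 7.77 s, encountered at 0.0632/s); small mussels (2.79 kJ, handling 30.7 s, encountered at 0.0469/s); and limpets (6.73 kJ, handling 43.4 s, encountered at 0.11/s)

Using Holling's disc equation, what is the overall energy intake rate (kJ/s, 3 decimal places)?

0.331 kJ/s

R = (0.0632×26.6 + 0.0469×2.79 + 0.11×6.73) / (1 + 0.0632×7.77 + 0.0469×30.7 + 0.11×43.4) = 2.552/7.705 = 0.3313 kJ/s.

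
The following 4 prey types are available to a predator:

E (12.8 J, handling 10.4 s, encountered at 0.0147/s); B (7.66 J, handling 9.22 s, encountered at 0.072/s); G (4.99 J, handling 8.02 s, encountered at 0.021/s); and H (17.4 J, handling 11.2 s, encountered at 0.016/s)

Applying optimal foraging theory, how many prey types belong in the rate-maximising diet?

4

E/h in descending order: H 1.55, E 1.23, B 0.831, G 0.622 J/s. The optimal diet is the largest prefix of this list for which every included type satisfies E_i/h_i > R on the types above it.
Rate on top 1: 0.2361. E: 1.23 > 0.2361 → include.
Rate on top 2: 0.3502. B: 0.831 > 0.3502 → include.
Rate on top 3: 0.5101. G: 0.622 > 0.5101 → include.
Optimal diet: H, E, B, G — 4 of 4 types.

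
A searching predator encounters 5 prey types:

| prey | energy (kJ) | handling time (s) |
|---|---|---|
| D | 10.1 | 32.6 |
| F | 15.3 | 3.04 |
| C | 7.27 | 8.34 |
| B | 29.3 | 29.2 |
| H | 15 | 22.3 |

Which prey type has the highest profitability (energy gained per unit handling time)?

F

In descending order of E/h:
F: 15.3/3.04 = 5.03 kJ/s
B: 29.3/29.2 = 1 kJ/s
C: 7.27/8.34 = 0.872 kJ/s
H: 15/22.3 = 0.673 kJ/s
D: 10.1/32.6 = 0.31 kJ/s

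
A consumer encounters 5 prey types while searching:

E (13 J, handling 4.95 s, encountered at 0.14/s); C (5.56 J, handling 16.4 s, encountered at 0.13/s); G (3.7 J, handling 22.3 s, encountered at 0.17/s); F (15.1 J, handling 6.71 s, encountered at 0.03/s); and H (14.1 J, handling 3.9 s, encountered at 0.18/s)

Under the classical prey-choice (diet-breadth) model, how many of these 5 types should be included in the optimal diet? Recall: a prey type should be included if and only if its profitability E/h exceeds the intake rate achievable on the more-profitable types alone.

Rank by E/h (J/s): H 3.62, E 2.63, F 2.25, C 0.339, G 0.166. Include each in turn until the next type's E/h falls below the running intake rate.
Rate on top 1: 1.491. E: 2.63 > 1.491 → include.
Rate on top 2: 1.82. F: 2.25 > 1.82 → include.
Rate on top 3: 1.853. C: 0.339 < 1.853 → exclude; stop.
Optimal diet: H, E, F — 3 of 5 types.

3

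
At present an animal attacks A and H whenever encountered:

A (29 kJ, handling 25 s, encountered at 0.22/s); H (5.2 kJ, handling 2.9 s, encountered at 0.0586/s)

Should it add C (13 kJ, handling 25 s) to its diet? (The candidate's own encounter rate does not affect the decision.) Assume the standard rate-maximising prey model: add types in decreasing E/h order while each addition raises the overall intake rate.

Current rate: (0.22×29 + 0.0586×5.2)/(1 + 0.22×25 + 0.0586×2.9) = 1.002 kJ/s.
C: E/h = 13/25 = 0.52 kJ/s.
0.52 < 1.002, so adding C would lower the average — exclude it.

No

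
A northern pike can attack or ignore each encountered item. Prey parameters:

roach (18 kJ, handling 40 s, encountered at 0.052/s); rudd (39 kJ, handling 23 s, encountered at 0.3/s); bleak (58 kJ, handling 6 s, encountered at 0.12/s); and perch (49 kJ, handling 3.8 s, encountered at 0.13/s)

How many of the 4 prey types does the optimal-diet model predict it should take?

Rank by E/h (kJ/s): perch 12.9, bleak 9.67, rudd 1.7, roach 0.45. Include each in turn until the next type's E/h falls below the running intake rate.
Rate on top 1: 4.264. bleak: 9.67 > 4.264 → include.
Rate on top 2: 6.021. rudd: 1.7 < 6.021 → exclude; stop.
Optimal diet: perch, bleak — 2 of 4 types.

2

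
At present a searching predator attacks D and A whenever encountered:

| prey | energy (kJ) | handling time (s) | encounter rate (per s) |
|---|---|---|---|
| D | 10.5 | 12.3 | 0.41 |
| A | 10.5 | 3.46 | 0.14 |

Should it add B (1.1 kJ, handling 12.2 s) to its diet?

On D and A alone, R = ΣλE/(1+Σλh) = 5.775/6.527 = 0.8847 kJ/s.
B: E/h = 1.1/12.2 = 0.09016 kJ/s.
Since 0.09016 < R, time spent handling B is better spent searching.

No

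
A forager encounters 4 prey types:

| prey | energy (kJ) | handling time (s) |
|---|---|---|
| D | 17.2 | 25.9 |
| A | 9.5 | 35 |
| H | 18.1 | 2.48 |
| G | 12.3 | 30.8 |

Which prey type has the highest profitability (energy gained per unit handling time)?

H

In descending order of E/h:
H: 18.1/2.48 = 7.3 kJ/s
D: 17.2/25.9 = 0.664 kJ/s
G: 12.3/30.8 = 0.399 kJ/s
A: 9.5/35 = 0.271 kJ/s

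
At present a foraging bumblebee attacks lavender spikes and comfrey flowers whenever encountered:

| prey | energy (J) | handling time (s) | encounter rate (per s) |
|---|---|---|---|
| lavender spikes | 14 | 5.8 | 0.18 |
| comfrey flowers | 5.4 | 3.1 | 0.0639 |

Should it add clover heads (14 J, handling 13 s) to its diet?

Intake rate on the current diet: R = (0.18×14 + 0.0639×5.4) / (1 + 0.18×5.8 + 0.0639×3.1) = 2.865/2.242 = 1.278 J/s.
clover heads: E/h = 14/13 = 1.077 J/s.
1.077 < 1.278, so adding clover heads would lower the average — exclude it.

No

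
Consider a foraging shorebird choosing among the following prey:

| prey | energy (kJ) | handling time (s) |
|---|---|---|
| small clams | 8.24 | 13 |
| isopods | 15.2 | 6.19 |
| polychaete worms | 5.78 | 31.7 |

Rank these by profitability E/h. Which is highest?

isopods

In descending order of E/h:
isopods: 15.2/6.19 = 2.46 kJ/s
small clams: 8.24/13 = 0.634 kJ/s
polychaete worms: 5.78/31.7 = 0.182 kJ/s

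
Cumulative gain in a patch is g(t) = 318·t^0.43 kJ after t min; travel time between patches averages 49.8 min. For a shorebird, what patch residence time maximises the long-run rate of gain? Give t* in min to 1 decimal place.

37.6 min

Maximise g(t)/(T+t): set derivative to zero → g'(t)(T+t) = g(t).
g'(t) = 0.43·318·t^-0.57. Setting 0.43·318·t^-0.57 = 318·t^0.43/(49.8+t) gives 0.43(49.8+t) = t, so 0.57·t = 0.43×49.8.
t* = 0.43×49.8/0.57 = 37.57 min.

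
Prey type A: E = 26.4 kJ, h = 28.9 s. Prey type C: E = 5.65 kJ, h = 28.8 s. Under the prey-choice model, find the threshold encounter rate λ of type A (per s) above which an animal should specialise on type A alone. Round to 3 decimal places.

Drop type C once their profitability E₂/h₂ falls below the rate achievable on type A alone: E₂/h₂ = λE₁/(1 + λh₁).
Solve for λ: λE₁h₂ = E₂(1 + λh₁) → λ(E₁h₂ − E₂h₁) = E₂ → λ = E₂/(E₁h₂ − E₂h₁).
λ = 5.65/(26.4×28.8 − 5.65×28.9) = 5.65/597 = 0.009463 per s.

0.009 per s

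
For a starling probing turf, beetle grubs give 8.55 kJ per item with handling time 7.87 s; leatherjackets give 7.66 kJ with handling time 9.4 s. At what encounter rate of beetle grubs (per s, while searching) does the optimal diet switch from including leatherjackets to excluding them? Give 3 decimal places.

0.381 per s

The zero-one rule: include leatherjackets iff E₂/h₂ > λE₁/(1+λh₁). Equality gives the switch point.
λE₁h₂ = E₂ + λE₂h₁ ⇒ λ = E₂/(E₁h₂ − E₂h₁) = 7.66/(80.37 − 60.28) = 0.3814 per s.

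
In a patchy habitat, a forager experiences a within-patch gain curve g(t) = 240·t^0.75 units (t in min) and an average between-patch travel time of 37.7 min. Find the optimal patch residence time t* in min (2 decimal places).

Maximise g(t)/(T+t): set derivative to zero → g'(t)(T+t) = g(t).
g'(t) = 0.75·240·t^-0.25. Setting 0.75·240·t^-0.25 = 240·t^0.75/(37.7+t) gives 0.75(37.7+t) = t, so 0.25·t = 0.75×37.7.
t* = 0.75×37.7/0.25 = 113.1 min.

113.10 min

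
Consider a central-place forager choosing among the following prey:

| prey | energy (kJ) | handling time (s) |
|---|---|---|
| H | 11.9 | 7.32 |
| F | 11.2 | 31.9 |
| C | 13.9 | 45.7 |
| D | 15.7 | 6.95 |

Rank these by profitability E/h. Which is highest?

D

In descending order of E/h:
D: 15.7/6.95 = 2.26 kJ/s
H: 11.9/7.32 = 1.63 kJ/s
F: 11.2/31.9 = 0.351 kJ/s
C: 13.9/45.7 = 0.304 kJ/s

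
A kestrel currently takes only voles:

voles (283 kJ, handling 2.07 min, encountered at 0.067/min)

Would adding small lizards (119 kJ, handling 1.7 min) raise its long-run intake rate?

Current rate: (0.067×283)/(1 + 0.067×2.07) = 16.65 kJ/min.
small lizards: E/h = 119/1.7 = 70 kJ/min.
Since 70 > R, including small lizards increases the long-run rate.

Yes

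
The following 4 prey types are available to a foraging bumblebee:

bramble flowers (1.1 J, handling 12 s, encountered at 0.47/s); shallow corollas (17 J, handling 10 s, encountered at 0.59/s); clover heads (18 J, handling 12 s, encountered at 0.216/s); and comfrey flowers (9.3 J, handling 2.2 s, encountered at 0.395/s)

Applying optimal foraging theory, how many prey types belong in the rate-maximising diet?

Profitabilities (E/h, J/s): comfrey flowers 4.23, shallow corollas 1.7, clover heads 1.5, bramble flowers 0.0917. Add prey in this order while the next type's profitability exceeds the intake rate on those already taken.
Rate on top 1: 1.965. shallow corollas: 1.7 < 1.965 → exclude; stop.
Optimal diet: comfrey flowers — 1 of 4 types.

1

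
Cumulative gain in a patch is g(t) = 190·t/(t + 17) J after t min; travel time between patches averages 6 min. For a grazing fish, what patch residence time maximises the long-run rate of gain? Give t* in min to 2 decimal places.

10.10 min

Optimal t* satisfies g'(t*) = g(t*)/(T + t*).
g'(t) = 190·17/(t + 17)². Setting 190·17/(t+17)² = 190t/[(t+17)(6+t)] gives 17(6+t) = t(t+17), so t² = 17×6 = 102.
t* = √102 = 10.1 min.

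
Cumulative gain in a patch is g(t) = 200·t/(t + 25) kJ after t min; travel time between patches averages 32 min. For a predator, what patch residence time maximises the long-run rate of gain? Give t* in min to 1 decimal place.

28.3 min

By the marginal value theorem, leave when the instantaneous gain rate g'(t) equals the habitat-wide average g(t)/(T + t).
g'(t) = 200·25/(t + 25)². Setting 200·25/(t+25)² = 200t/[(t+25)(32+t)] gives 25(32+t) = t(t+25), so t² = 25×32 = 800.
t* = √800 = 28.28 min.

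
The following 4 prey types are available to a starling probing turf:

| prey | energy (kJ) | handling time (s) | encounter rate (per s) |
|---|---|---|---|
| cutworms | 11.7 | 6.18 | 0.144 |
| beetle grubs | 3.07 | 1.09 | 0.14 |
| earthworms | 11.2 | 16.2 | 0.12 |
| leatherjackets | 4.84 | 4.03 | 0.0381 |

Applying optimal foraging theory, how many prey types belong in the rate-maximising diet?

Profitabilities (E/h, kJ/s): beetle grubs 2.82, cutworms 1.89, leatherjackets 1.2, earthworms 0.691. Add prey in this order while the next type's profitability exceeds the intake rate on those already taken.
Rate on top 1: 0.3729. cutworms: 1.89 > 0.3729 → include.
Rate on top 2: 1.035. leatherjackets: 1.2 > 1.035 → include.
Rate on top 3: 1.047. earthworms: 0.691 < 1.047 → exclude; stop.
Optimal diet: beetle grubs, cutworms, leatherjackets — 3 of 4 types.

3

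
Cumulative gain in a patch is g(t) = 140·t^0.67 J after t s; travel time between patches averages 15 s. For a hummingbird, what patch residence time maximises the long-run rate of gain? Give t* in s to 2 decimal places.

30.45 s

Maximise g(t)/(T+t): set derivative to zero → g'(t)(T+t) = g(t).
g'(t) = 0.67·140·t^-0.33. Setting 0.67·140·t^-0.33 = 140·t^0.67/(15+t) gives 0.67(15+t) = t, so 0.33·t = 0.67×15.
t* = 0.67×15/0.33 = 30.45 s.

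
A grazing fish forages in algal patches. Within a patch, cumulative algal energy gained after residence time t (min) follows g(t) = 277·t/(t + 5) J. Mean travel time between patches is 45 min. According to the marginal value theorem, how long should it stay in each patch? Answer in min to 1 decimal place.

15.0 min

By the marginal value theorem, leave when the instantaneous gain rate g'(t) equals the habitat-wide average g(t)/(T + t).
g'(t) = 277·5/(t + 5)². Setting 277·5/(t+5)² = 277t/[(t+5)(45+t)] gives 5(45+t) = t(t+5), so t² = 5×45 = 225.
t* = √225 = 15 min.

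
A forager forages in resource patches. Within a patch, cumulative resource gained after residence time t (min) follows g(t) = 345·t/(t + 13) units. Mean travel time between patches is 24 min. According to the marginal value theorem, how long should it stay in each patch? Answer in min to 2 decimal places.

17.66 min

Optimal t* satisfies g'(t*) = g(t*)/(T + t*).
g'(t) = 345·13/(t + 13)². Setting 345·13/(t+13)² = 345t/[(t+13)(24+t)] gives 13(24+t) = t(t+13), so t² = 13×24 = 312.
t* = √312 = 17.66 min.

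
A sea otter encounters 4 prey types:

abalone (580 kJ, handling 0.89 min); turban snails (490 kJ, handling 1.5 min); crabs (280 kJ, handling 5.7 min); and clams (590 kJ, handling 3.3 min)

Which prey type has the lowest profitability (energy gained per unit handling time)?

crabs

Profitability E/h (kJ/min): abalone = 580/0.89 = 652, turban snails = 490/1.5 = 327, crabs = 280/5.7 = 49.1, clams = 590/3.3 = 179.
Ranked: abalone > turban snails > clams > crabs.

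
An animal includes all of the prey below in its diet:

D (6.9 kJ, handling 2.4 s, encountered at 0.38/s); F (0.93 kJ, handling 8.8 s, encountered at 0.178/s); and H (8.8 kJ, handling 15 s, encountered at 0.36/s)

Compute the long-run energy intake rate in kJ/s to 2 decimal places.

R = Σλ_iE_i / (1 + Σλ_ih_i)
Numerator: 0.38×6.9 + 0.178×0.93 + 0.36×8.8 = 5.956
Denominator: 1 + 0.38×2.4 + 0.178×8.8 + 0.36×15 = 8.878
R = 5.956/8.878 = 0.6708 kJ/s

0.67 kJ/s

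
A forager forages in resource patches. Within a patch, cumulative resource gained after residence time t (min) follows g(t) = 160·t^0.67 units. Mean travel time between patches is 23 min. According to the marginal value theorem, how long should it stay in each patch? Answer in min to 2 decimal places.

By the marginal value theorem, leave when the instantaneous gain rate g'(t) equals the habitat-wide average g(t)/(T + t).
g'(t) = 0.67·160·t^-0.33. Setting 0.67·160·t^-0.33 = 160·t^0.67/(23+t) gives 0.67(23+t) = t, so 0.33·t = 0.67×23.
t* = 0.67×23/0.33 = 46.7 min.

46.70 min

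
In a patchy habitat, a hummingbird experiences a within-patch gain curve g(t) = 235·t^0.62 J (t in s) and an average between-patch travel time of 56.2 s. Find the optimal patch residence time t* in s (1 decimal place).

Optimal t* satisfies g'(t*) = g(t*)/(T + t*).
g'(t) = 0.62·235·t^-0.38. Setting 0.62·235·t^-0.38 = 235·t^0.62/(56.2+t) gives 0.62(56.2+t) = t, so 0.38·t = 0.62×56.2.
t* = 0.62×56.2/0.38 = 91.69 s.

91.7 s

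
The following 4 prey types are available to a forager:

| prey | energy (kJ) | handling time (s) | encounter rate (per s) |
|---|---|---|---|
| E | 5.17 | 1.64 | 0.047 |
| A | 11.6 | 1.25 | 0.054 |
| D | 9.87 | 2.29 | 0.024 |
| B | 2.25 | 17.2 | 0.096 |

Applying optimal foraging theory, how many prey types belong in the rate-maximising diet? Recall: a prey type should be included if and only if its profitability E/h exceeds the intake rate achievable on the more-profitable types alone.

E/h in descending order: A 9.28, D 4.31, E 3.15, B 0.131 kJ/s. The optimal diet is the largest prefix of this list for which every included type satisfies E_i/h_i > R on the types above it.
Rate on top 1: 0.5868. D: 4.31 > 0.5868 → include.
Rate on top 2: 0.7691. E: 3.15 > 0.7691 → include.
Rate on top 3: 0.9222. B: 0.131 < 0.9222 → exclude; stop.
Optimal diet: A, D, E — 3 of 4 types.

3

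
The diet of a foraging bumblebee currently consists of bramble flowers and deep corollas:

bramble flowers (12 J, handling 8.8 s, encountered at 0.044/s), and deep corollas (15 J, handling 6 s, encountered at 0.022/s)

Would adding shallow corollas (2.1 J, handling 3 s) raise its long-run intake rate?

Yes

On bramble flowers and deep corollas alone, R = ΣλE/(1+Σλh) = 0.858/1.519 = 0.5648 J/s.
shallow corollas: E/h = 2.1/3 = 0.7 J/s.
Since 0.7 > R, including shallow corollas increases the long-run rate.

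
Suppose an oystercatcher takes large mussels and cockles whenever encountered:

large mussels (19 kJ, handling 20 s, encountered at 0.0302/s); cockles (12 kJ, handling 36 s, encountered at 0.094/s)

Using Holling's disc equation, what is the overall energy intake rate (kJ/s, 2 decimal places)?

0.34 kJ/s

R = Σλ_iE_i / (1 + Σλ_ih_i)
Numerator: 0.0302×19 + 0.094×12 = 1.702
Denominator: 1 + 0.0302×20 + 0.094×36 = 4.988
R = 1.702/4.988 = 0.3412 kJ/s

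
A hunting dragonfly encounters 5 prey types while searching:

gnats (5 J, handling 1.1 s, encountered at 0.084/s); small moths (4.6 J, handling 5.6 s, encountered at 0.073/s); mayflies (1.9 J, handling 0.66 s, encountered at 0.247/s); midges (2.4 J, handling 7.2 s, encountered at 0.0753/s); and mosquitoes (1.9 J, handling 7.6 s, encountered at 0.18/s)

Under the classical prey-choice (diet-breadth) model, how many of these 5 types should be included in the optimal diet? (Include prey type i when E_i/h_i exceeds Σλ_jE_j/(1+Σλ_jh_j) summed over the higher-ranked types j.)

3

Rank by E/h (J/s): gnats 4.55, mayflies 2.88, small moths 0.821, midges 0.333, mosquitoes 0.25. Include each in turn until the next type's E/h falls below the running intake rate.
Rate on top 1: 0.3845. mayflies: 2.88 > 0.3845 → include.
Rate on top 2: 0.7084. small moths: 0.821 > 0.7084 → include.
Rate on top 3: 0.7361. midges: 0.333 < 0.7361 → exclude; stop.
Optimal diet: gnats, mayflies, small moths — 3 of 5 types.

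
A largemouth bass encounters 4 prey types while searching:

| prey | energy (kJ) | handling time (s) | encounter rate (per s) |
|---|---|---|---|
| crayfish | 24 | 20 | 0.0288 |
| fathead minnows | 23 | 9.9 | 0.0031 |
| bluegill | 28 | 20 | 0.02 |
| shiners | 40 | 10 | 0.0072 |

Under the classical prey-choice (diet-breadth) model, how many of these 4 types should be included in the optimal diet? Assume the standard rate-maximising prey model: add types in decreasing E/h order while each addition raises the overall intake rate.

4

E/h in descending order: shiners 4, fathead minnows 2.32, bluegill 1.4, crayfish 1.2 kJ/s. The optimal diet is the largest prefix of this list for which every included type satisfies E_i/h_i > R on the types above it.
Rate on top 1: 0.2687. fathead minnows: 2.32 > 0.2687 → include.
Rate on top 2: 0.3258. bluegill: 1.4 > 0.3258 → include.
Rate on top 3: 0.6118. crayfish: 1.2 > 0.6118 → include.
Optimal diet: shiners, fathead minnows, bluegill, crayfish — 4 of 4 types.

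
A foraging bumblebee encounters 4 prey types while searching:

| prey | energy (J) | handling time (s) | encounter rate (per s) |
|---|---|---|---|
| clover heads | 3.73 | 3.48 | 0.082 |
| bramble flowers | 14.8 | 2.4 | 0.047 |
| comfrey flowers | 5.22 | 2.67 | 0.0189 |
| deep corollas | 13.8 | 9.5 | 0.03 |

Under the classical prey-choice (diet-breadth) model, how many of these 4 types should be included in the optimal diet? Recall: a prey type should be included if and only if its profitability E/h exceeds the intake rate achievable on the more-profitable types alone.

E/h in descending order: bramble flowers 6.17, comfrey flowers 1.96, deep corollas 1.45, clover heads 1.07 J/s. The optimal diet is the largest prefix of this list for which every included type satisfies E_i/h_i > R on the types above it.
Rate on top 1: 0.6251. comfrey flowers: 1.96 > 0.6251 → include.
Rate on top 2: 0.6828. deep corollas: 1.45 > 0.6828 → include.
Rate on top 3: 0.8343. clover heads: 1.07 > 0.8343 → include.
Optimal diet: bramble flowers, comfrey flowers, deep corollas, clover heads — 4 of 4 types.

4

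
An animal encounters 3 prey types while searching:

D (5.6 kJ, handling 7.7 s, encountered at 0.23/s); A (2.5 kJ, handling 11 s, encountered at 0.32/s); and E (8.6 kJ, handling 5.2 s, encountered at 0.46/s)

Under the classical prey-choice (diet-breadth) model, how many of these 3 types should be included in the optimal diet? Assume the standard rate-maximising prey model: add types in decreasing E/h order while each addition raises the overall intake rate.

1

Profitabilities (E/h, kJ/s): E 1.65, D 0.727, A 0.227. Add prey in this order while the next type's profitability exceeds the intake rate on those already taken.
Rate on top 1: 1.166. D: 0.727 < 1.166 → exclude; stop.
Optimal diet: E — 1 of 3 types.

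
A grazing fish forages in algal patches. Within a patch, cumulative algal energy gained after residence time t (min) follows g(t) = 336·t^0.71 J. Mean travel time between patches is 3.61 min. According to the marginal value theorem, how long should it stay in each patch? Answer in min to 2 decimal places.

8.84 min

Maximise g(t)/(T+t): set derivative to zero → g'(t)(T+t) = g(t).
g'(t) = 0.71·336·t^-0.29. Setting 0.71·336·t^-0.29 = 336·t^0.71/(3.61+t) gives 0.71(3.61+t) = t, so 0.29·t = 0.71×3.61.
t* = 0.71×3.61/0.29 = 8.838 min.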